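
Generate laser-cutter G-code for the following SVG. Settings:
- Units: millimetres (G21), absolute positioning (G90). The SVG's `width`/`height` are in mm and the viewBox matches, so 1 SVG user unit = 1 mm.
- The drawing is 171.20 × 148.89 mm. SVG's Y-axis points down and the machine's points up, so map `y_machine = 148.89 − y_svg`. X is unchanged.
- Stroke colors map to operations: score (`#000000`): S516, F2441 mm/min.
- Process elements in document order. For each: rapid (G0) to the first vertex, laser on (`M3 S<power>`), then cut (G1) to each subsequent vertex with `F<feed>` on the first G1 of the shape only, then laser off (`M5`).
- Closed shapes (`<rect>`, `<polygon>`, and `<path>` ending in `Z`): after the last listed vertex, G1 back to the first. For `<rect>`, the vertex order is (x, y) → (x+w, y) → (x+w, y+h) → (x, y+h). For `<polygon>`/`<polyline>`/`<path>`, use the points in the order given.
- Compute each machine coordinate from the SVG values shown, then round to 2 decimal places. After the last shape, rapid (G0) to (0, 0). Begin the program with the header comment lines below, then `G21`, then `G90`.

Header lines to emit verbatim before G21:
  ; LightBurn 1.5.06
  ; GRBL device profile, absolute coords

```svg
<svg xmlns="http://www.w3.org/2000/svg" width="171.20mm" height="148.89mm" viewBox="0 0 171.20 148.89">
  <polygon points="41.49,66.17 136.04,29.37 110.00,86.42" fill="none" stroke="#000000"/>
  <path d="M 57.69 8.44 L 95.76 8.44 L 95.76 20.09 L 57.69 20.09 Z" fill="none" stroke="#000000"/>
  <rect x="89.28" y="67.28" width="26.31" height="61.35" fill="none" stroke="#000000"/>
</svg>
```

; LightBurn 1.5.06
; GRBL device profile, absolute coords
G21
G90
G0 X41.49 Y82.72
M3 S516
G1 X136.04 Y119.52 F2441
G1 X110.00 Y62.47
G1 X41.49 Y82.72
M5
G0 X57.69 Y140.45
M3 S516
G1 X95.76 Y140.45 F2441
G1 X95.76 Y128.80
G1 X57.69 Y128.80
G1 X57.69 Y140.45
M5
G0 X89.28 Y81.61
M3 S516
G1 X115.59 Y81.61 F2441
G1 X115.59 Y20.26
G1 X89.28 Y20.26
G1 X89.28 Y81.61
M5
G0 X0.00 Y0.00

viewBox `0 0 171.20 148.89` with mm width/height → 1 unit = 1 mm. Flip: y_m = 148.89 − y_svg.

**Shape 1** — `<polygon>` closed polygon, stroke `#000000` → score (S516, F2441). Machine vertices: (41.49,82.72) → (136.04,119.52) → (110.00,62.47) → (41.49,82.72). Closed: final G1 returns to the first vertex.

**Shape 2** — `<path>` rectangle, stroke `#000000` → score (S516, F2441). Machine vertices: (57.69,140.45) → (95.76,140.45) → (95.76,128.80) → (57.69,128.80) → (57.69,140.45). Closed: final G1 returns to the first vertex.

**Shape 3** — `<rect>` rectangle, stroke `#000000` → score (S516, F2441). Machine vertices: (89.28,81.61) → (115.59,81.61) → (115.59,20.26) → (89.28,20.26) → (89.28,81.61). Closed: final G1 returns to the first vertex.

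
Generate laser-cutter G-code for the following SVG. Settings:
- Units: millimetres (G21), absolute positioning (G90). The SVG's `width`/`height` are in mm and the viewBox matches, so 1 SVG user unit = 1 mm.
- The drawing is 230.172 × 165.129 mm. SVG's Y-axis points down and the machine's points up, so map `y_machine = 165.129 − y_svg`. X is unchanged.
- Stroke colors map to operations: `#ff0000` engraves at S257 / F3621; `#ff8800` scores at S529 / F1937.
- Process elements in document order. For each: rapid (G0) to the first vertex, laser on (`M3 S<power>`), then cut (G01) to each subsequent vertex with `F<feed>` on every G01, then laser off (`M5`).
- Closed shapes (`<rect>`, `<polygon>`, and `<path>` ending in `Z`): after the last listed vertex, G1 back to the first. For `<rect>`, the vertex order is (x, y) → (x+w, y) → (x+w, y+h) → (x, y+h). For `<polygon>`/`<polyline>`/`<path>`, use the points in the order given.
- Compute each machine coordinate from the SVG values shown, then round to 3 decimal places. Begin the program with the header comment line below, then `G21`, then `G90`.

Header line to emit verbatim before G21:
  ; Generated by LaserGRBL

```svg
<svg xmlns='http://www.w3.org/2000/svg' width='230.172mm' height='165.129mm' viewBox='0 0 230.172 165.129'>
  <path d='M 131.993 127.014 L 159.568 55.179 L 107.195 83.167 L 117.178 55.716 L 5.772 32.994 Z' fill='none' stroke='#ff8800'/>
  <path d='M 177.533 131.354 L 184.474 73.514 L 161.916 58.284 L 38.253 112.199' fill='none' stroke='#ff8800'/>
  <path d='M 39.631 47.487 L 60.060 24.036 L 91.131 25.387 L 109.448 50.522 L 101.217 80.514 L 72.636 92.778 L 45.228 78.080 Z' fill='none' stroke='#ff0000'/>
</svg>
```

; Generated by LaserGRBL
G21
G90
G0 X131.993 Y38.115
M3 S529
G01 X159.568 Y109.950 F1937
G01 X107.195 Y81.962 F1937
G01 X117.178 Y109.413 F1937
G01 X5.772 Y132.135 F1937
G01 X131.993 Y38.115 F1937
M5
G0 X177.533 Y33.775
M3 S529
G01 X184.474 Y91.615 F1937
G01 X161.916 Y106.845 F1937
G01 X38.253 Y52.930 F1937
M5
G0 X39.631 Y117.642
M3 S257
G01 X60.060 Y141.093 F3621
G01 X91.131 Y139.742 F3621
G01 X109.448 Y114.607 F3621
G01 X101.217 Y84.615 F3621
G01 X72.636 Y72.351 F3621
G01 X45.228 Y87.049 F3621
G01 X39.631 Y117.642 F3621
M5

1 u = 1 mm; y_m = 165.129 − y.

[1] `<path>` closed polygon, #ff8800→score S529 F1937: (131.993,38.115) → (159.568,109.950) → (107.195,81.962) → (117.178,109.413) → (5.772,132.135) → (131.993,38.115) (closed)

[2] `<path>` open polyline, #ff8800→score S529 F1937: (177.533,33.775) → (184.474,91.615) → (161.916,106.845) → (38.253,52.930)

[3] `<path>` regular polygon, #ff0000→engrave S257 F3621: (39.631,117.642) → (60.060,141.093) → (91.131,139.742) → (109.448,114.607) → (101.217,84.615) → (72.636,72.351) → (45.228,87.049) → (39.631,117.642) (closed)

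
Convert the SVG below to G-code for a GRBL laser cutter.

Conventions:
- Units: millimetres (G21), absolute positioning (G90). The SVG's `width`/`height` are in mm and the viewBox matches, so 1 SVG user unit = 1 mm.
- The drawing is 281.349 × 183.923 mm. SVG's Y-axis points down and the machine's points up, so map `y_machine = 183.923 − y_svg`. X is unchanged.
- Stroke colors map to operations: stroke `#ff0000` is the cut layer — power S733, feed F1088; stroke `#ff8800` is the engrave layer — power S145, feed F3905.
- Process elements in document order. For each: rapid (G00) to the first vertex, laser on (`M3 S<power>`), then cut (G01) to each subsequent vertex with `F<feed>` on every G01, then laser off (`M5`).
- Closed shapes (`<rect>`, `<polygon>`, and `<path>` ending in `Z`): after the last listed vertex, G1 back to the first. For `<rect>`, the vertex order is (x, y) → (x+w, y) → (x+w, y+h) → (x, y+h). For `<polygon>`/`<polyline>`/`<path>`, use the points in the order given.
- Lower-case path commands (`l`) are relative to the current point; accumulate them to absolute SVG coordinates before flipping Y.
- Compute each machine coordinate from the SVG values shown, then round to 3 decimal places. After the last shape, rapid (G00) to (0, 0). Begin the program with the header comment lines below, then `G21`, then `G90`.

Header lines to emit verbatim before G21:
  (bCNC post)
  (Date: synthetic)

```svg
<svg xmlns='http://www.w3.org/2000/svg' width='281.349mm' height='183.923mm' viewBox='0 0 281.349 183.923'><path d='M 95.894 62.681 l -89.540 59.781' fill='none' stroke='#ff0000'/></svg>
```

Since the viewBox matches the mm dimensions, user units are millimetres directly. The only transform is the Y-flip y_m = 183.923 − y_svg.

Shape 1 is a line segment drawn with `<path>`. Its stroke #ff0000 means cut at S733, F1088. After flipping Y the toolpath is (95.894,121.242) → (6.354,61.461).

(bCNC post)
(Date: synthetic)
G21
G90
G00 X95.894 Y121.242
M3 S733
G01 X6.354 Y61.461 F1088
M5
G00 X0.000 Y0.000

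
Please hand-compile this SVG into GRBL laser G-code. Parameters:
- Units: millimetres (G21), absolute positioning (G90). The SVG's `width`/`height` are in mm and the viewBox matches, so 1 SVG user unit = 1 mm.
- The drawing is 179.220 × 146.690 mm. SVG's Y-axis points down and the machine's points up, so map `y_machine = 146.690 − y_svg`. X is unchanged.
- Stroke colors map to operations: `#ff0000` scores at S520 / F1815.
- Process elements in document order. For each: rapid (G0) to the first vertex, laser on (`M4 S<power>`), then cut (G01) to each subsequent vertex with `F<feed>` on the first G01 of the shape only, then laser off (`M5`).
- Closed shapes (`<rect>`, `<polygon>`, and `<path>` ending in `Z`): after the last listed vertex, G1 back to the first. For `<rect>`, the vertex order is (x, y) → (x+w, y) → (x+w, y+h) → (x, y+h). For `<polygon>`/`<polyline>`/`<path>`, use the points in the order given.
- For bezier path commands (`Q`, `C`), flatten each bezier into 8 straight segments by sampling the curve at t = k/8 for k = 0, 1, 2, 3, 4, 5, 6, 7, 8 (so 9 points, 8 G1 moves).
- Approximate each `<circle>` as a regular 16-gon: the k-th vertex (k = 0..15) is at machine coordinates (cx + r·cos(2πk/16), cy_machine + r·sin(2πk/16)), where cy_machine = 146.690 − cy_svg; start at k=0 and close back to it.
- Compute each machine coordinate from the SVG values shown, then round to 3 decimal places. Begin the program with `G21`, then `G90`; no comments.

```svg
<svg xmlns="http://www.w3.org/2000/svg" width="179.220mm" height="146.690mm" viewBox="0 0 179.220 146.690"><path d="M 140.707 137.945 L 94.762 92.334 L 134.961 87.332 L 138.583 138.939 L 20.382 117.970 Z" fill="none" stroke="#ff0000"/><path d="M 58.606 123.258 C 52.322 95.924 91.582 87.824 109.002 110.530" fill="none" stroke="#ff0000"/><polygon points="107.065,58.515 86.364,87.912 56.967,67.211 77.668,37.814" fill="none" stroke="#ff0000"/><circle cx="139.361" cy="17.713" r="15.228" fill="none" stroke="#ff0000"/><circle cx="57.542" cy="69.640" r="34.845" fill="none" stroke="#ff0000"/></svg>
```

G21
G90
G0 X140.707 Y8.745
M4 S520
G01 X94.762 Y54.356 F1815
G01 X134.961 Y59.358
G01 X138.583 Y7.751
G01 X20.382 Y28.720
G01 X140.707 Y8.745
M5
G0 X58.606 Y23.432
M4 S520
G01 X58.253 Y32.758 F1815
G01 X61.380 Y40.145
G01 X67.197 Y45.458
G01 X74.915 Y48.561
G01 X83.744 Y49.318
G01 X92.895 Y47.594
G01 X101.577 Y43.253
G01 X109.002 Y36.160
M5
G0 X107.065 Y88.175
M4 S520
G01 X86.364 Y58.778 F1815
G01 X56.967 Y79.479
G01 X77.668 Y108.876
G01 X107.065 Y88.175
M5
G0 X154.589 Y128.977
M4 S520
G01 X153.430 Y134.805 F1815
G01 X150.129 Y139.745
G01 X145.189 Y143.046
G01 X139.361 Y144.205
G01 X133.533 Y143.046
G01 X128.593 Y139.745
G01 X125.292 Y134.805
G01 X124.133 Y128.977
G01 X125.292 Y123.149
G01 X128.593 Y118.209
G01 X133.533 Y114.908
G01 X139.361 Y113.749
G01 X145.189 Y114.908
G01 X150.129 Y118.209
G01 X153.430 Y123.149
G01 X154.589 Y128.977
M5
G0 X92.387 Y77.050
M4 S520
G01 X89.735 Y90.385 F1815
G01 X82.181 Y101.689
G01 X70.877 Y109.243
G01 X57.542 Y111.895
G01 X44.207 Y109.243
G01 X32.903 Y101.689
G01 X25.349 Y90.385
G01 X22.697 Y77.050
G01 X25.349 Y63.715
G01 X32.903 Y52.411
G01 X44.207 Y44.857
G01 X57.542 Y42.205
G01 X70.877 Y44.857
G01 X82.181 Y52.411
G01 X89.735 Y63.715
G01 X92.387 Y77.050
M5

Since the viewBox matches the mm dimensions, user units are millimetres directly. The only transform is the Y-flip y_m = 146.690 − y_svg.

Shape 1 is a closed polygon drawn with `<path>`. Its stroke #ff0000 means score at S520, F1815. After flipping Y the toolpath is (140.707,8.745) → (94.762,54.356) → (134.961,59.358) → (138.583,7.751) → (20.382,28.720) → (140.707,8.745), returning to the start.

Shape 2 is a cubic bezier drawn with `<path>`. Its stroke #ff0000 means score at S520, F1815. After flipping Y the toolpath is (58.606,23.432) → (58.253,32.758) → (61.380,40.145) → (67.197,45.458) → (74.915,48.561) → (83.744,49.318) → (92.895,47.594) → (101.577,43.253) → (109.002,36.160).

Shape 3 is a regular polygon drawn with `<polygon>`. Its stroke #ff0000 means score at S520, F1815. After flipping Y the toolpath is (107.065,88.175) → (86.364,58.778) → (56.967,79.479) → (77.668,108.876) → (107.065,88.175), returning to the start.

Shape 4 is a circle drawn with `<circle>`. Its stroke #ff0000 means score at S520, F1815. After flipping Y the toolpath is (154.589,128.977) → (153.430,134.805) → (150.129,139.745) → (145.189,143.046) → (139.361,144.205) → (133.533,143.046) → (128.593,139.745) → (125.292,134.805) → (124.133,128.977) → (125.292,123.149) → (128.593,118.209) → (133.533,114.908) → (139.361,113.749) → (145.189,114.908) → (150.129,118.209) → (153.430,123.149) → (154.589,128.977), returning to the start.

Shape 5 is a circle drawn with `<circle>`. Its stroke #ff0000 means score at S520, F1815. After flipping Y the toolpath is (92.387,77.050) → (89.735,90.385) → (82.181,101.689) → (70.877,109.243) → (57.542,111.895) → (44.207,109.243) → (32.903,101.689) → (25.349,90.385) → (22.697,77.050) → (25.349,63.715) → (32.903,52.411) → (44.207,44.857) → (57.542,42.205) → (70.877,44.857) → (82.181,52.411) → (89.735,63.715) → (92.387,77.050), returning to the start.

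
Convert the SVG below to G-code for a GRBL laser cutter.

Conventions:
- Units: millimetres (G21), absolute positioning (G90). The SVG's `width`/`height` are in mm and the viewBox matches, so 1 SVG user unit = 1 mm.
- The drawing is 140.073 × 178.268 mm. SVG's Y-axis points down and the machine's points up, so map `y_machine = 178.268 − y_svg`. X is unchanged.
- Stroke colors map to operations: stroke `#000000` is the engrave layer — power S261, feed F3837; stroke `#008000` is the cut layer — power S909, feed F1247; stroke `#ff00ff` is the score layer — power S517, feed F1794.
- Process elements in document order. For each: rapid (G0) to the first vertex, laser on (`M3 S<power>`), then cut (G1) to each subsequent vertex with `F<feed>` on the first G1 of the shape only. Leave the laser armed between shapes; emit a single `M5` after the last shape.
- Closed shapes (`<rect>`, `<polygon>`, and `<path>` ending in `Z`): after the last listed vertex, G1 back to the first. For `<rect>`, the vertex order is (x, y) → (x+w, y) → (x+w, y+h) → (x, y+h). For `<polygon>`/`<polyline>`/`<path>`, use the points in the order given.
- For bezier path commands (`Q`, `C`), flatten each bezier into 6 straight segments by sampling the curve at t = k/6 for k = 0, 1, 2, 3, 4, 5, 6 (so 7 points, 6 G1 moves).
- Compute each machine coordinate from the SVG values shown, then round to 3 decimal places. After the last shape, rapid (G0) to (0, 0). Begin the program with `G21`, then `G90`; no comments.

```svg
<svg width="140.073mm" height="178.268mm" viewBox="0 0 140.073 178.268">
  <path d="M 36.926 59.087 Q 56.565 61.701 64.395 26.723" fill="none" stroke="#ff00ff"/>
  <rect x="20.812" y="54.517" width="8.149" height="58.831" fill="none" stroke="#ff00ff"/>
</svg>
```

Since the viewBox matches the mm dimensions, user units are millimetres directly. The only transform is the Y-flip y_m = 178.268 − y_svg.

Shape 1 is a quadratic bezier drawn with `<path>`. Its stroke #ff00ff means score at S517, F1794. After flipping Y the toolpath is (36.926,119.181) → (43.144,119.354) → (48.707,121.615) → (53.613,125.965) → (57.863,132.403) → (61.457,140.930) → (64.395,151.545).

Shape 2 is a rectangle drawn with `<rect>`. Its stroke #ff00ff means score at S517, F1794. After flipping Y the toolpath is (20.812,123.751) → (28.961,123.751) → (28.961,64.920) → (20.812,64.920) → (20.812,123.751), returning to the start.

G21
G90
G0 X36.926 Y119.181
M3 S517
G1 X43.144 Y119.354 F1794
G1 X48.707 Y121.615
G1 X53.613 Y125.965
G1 X57.863 Y132.403
G1 X61.457 Y140.930
G1 X64.395 Y151.545
G0 X20.812 Y123.751
M3 S517
G1 X28.961 Y123.751 F1794
G1 X28.961 Y64.920
G1 X20.812 Y64.920
G1 X20.812 Y123.751
M5
G0 X0.000 Y0.000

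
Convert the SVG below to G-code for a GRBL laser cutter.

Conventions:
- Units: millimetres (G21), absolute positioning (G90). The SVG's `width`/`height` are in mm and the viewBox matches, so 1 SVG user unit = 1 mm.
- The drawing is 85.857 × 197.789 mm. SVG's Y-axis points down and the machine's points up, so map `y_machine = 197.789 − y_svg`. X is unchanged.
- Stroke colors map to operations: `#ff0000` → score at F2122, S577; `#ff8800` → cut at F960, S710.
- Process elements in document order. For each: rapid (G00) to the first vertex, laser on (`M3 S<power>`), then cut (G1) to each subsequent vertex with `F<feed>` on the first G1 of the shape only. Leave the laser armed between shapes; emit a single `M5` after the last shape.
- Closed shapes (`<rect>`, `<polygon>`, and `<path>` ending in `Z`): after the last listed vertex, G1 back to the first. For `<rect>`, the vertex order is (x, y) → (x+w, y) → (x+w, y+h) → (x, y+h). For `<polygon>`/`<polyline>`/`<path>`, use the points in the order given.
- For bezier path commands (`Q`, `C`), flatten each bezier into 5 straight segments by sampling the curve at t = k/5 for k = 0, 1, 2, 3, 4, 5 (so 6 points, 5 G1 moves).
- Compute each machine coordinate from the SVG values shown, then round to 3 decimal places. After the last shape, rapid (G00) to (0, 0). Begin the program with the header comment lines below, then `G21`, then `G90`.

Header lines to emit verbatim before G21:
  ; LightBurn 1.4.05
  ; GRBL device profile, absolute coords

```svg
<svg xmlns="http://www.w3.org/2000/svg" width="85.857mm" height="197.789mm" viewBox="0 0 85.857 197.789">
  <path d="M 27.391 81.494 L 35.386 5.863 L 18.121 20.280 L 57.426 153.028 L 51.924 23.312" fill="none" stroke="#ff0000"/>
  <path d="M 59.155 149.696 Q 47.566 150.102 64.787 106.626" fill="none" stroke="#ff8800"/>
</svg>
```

; LightBurn 1.4.05
; GRBL device profile, absolute coords
G21
G90
G00 X27.391 Y116.295
M3 S577
G1 X35.386 Y191.926 F2122
G1 X18.121 Y177.509
G1 X57.426 Y44.761
G1 X51.924 Y174.477
G00 X59.155 Y48.093
M3 S710
G1 X55.672 Y49.686 F960
G1 X54.493 Y54.789
G1 X55.620 Y63.403
G1 X59.051 Y75.528
G1 X64.787 Y91.163
M5
G00 X0.000 Y0.000

Since the viewBox matches the mm dimensions, user units are millimetres directly. The only transform is the Y-flip y_m = 197.789 − y_svg.

Shape 1 is a open polyline drawn with `<path>`. Its stroke #ff0000 means score at S577, F2122. After flipping Y the toolpath is (27.391,116.295) → (35.386,191.926) → (18.121,177.509) → (57.426,44.761) → (51.924,174.477).

Shape 2 is a quadratic bezier drawn with `<path>`. Its stroke #ff8800 means cut at S710, F960. After flipping Y the toolpath is (59.155,48.093) → (55.672,49.686) → (54.493,54.789) → (55.620,63.403) → (59.051,75.528) → (64.787,91.163).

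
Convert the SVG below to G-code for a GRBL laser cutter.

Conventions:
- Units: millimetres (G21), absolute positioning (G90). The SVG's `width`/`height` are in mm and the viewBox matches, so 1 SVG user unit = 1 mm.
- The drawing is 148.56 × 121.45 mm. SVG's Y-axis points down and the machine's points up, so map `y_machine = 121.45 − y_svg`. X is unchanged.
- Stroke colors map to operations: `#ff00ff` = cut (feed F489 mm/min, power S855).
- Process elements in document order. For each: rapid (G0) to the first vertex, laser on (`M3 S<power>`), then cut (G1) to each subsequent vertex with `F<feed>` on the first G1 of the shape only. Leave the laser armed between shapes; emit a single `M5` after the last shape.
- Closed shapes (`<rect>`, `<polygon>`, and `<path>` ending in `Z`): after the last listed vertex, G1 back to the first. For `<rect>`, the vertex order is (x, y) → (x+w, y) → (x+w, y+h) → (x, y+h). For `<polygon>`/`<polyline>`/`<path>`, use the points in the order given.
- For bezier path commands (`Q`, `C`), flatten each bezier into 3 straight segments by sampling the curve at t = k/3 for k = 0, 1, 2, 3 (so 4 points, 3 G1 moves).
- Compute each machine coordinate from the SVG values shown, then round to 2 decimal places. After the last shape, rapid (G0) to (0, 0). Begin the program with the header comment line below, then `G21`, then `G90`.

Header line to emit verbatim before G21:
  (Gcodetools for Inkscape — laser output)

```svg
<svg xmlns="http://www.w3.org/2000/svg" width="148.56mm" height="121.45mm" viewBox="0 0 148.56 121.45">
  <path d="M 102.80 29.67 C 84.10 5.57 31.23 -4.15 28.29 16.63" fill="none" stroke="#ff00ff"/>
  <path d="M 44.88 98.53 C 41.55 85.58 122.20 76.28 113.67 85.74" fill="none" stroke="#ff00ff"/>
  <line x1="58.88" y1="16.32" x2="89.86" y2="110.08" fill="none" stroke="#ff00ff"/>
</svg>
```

1 u = 1 mm; y_m = 121.45 − y.

[1] `<path>` cubic bezier, #ff00ff→cut S855 F489: (102.80,91.78) → (75.82,110.49) → (44.76,116.03) → (28.29,104.82)

[2] `<path>` cubic bezier, #ff00ff→cut S855 F489: (44.88,22.92) → (63.13,34.09) → (98.89,39.48) → (113.67,35.71)

[3] `<line>` line segment, #ff00ff→cut S855 F489: (58.88,105.13) → (89.86,11.37)

(Gcodetools for Inkscape — laser output)
G21
G90
G0 X102.80 Y91.78
M3 S855
G1 X75.82 Y110.49 F489
G1 X44.76 Y116.03
G1 X28.29 Y104.82
G0 X44.88 Y22.92
M3 S855
G1 X63.13 Y34.09 F489
G1 X98.89 Y39.48
G1 X113.67 Y35.71
G0 X58.88 Y105.13
M3 S855
G1 X89.86 Y11.37 F489
M5
G0 X0.00 Y0.00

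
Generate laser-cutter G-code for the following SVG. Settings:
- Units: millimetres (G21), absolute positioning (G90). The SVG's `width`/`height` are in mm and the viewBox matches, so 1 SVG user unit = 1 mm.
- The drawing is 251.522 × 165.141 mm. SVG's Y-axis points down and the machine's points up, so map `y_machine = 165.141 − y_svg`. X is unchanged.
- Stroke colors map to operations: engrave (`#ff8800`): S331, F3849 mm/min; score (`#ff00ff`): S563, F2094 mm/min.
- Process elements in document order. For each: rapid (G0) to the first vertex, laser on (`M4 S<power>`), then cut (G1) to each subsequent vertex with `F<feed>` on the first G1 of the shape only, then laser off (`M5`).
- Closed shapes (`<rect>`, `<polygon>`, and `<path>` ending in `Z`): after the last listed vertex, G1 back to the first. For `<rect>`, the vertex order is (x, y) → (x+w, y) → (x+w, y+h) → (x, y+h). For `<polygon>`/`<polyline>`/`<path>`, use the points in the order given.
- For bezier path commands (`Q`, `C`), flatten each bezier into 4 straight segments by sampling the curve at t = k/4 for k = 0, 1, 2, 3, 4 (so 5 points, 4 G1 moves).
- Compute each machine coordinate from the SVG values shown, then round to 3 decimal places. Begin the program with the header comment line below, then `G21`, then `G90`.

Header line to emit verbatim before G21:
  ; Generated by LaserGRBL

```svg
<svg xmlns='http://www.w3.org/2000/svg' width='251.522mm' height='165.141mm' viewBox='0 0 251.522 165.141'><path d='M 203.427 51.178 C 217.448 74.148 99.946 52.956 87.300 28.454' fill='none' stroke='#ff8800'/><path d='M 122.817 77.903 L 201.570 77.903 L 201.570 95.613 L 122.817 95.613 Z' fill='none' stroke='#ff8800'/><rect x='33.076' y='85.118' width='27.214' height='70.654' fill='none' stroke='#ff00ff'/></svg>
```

Since the viewBox matches the mm dimensions, user units are millimetres directly. The only transform is the Y-flip y_m = 165.141 − y_svg.

Shape 1 is a cubic bezier drawn with `<path>`. Its stroke #ff8800 means engrave at S331, F3849. After flipping Y the toolpath is (203.427,113.963) → (192.976,104.378) → (155.364,107.523) → (112.752,119.569) → (87.300,136.687).

Shape 2 is a rectangle drawn with `<path>`. Its stroke #ff8800 means engrave at S331, F3849. After flipping Y the toolpath is (122.817,87.238) → (201.570,87.238) → (201.570,69.528) → (122.817,69.528) → (122.817,87.238), returning to the start.

Shape 3 is a rectangle drawn with `<rect>`. Its stroke #ff00ff means score at S563, F2094. After flipping Y the toolpath is (33.076,80.023) → (60.290,80.023) → (60.290,9.369) → (33.076,9.369) → (33.076,80.023), returning to the start.

; Generated by LaserGRBL
G21
G90
G0 X203.427 Y113.963
M4 S331
G1 X192.976 Y104.378 F3849
G1 X155.364 Y107.523
G1 X112.752 Y119.569
G1 X87.300 Y136.687
M5
G0 X122.817 Y87.238
M4 S331
G1 X201.570 Y87.238 F3849
G1 X201.570 Y69.528
G1 X122.817 Y69.528
G1 X122.817 Y87.238
M5
G0 X33.076 Y80.023
M4 S563
G1 X60.290 Y80.023 F2094
G1 X60.290 Y9.369
G1 X33.076 Y9.369
G1 X33.076 Y80.023
M5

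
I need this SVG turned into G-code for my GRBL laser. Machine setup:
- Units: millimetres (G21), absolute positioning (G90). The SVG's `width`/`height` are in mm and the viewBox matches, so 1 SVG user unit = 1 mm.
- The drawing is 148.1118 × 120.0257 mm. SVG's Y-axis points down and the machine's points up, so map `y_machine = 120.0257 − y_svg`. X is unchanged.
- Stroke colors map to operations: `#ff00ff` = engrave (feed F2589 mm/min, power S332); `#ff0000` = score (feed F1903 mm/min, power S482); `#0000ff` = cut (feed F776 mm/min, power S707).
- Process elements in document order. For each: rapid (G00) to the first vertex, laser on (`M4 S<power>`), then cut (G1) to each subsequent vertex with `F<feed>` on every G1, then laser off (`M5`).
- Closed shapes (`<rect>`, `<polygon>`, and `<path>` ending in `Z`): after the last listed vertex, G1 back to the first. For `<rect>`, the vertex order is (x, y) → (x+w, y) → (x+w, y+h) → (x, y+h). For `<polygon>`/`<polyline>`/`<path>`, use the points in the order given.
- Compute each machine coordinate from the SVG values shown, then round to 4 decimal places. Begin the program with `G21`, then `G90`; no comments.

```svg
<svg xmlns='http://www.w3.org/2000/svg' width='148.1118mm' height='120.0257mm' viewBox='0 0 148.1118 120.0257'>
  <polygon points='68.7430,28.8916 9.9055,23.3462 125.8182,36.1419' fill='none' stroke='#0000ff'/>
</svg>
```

G21
G90
G00 X68.7430 Y91.1341
M4 S707
G1 X9.9055 Y96.6795 F776
G1 X125.8182 Y83.8838 F776
G1 X68.7430 Y91.1341 F776
M5

viewBox `0 0 148.1118 120.0257` with mm width/height → 1 unit = 1 mm. Flip: y_m = 120.0257 − y_svg.

**Shape 1** — `<polygon>` closed polygon, stroke `#0000ff` → cut (S707, F776). Machine vertices: (68.7430,91.1341) → (9.9055,96.6795) → (125.8182,83.8838) → (68.7430,91.1341). Closed: final G1 returns to the first vertex.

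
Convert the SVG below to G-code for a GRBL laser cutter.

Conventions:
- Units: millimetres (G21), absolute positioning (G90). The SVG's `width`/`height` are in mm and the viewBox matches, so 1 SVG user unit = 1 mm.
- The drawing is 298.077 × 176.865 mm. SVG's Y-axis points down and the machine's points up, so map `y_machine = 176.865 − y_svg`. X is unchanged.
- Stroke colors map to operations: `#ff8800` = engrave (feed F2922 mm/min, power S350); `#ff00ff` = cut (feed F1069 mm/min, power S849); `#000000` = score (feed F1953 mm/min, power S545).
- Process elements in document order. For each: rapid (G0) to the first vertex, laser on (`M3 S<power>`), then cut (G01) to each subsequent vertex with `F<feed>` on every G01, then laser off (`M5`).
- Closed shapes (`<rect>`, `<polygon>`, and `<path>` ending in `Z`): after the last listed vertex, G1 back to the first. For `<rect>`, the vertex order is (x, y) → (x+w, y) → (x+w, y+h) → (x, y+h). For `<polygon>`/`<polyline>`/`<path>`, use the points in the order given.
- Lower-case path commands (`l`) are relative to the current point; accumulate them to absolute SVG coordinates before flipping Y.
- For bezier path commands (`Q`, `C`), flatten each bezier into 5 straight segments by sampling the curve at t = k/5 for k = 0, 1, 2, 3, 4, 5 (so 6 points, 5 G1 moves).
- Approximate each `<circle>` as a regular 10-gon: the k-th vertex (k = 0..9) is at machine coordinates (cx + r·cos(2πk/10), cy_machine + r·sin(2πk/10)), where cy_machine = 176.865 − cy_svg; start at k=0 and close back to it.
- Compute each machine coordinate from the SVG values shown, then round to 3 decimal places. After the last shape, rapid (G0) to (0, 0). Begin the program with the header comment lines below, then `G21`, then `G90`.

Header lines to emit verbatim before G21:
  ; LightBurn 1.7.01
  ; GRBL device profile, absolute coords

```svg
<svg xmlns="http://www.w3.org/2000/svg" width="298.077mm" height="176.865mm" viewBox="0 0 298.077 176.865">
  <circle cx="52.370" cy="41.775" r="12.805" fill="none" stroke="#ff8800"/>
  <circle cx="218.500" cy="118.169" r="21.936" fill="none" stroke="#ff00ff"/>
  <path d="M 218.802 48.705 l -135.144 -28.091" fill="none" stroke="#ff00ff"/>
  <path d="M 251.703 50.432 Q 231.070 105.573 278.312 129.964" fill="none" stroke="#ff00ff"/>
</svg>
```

; LightBurn 1.7.01
; GRBL device profile, absolute coords
G21
G90
G0 X65.175 Y135.090
M3 S350
G01 X62.729 Y142.617 F2922
G01 X56.327 Y147.268 F2922
G01 X48.413 Y147.268 F2922
G01 X42.011 Y142.617 F2922
G01 X39.565 Y135.090 F2922
G01 X42.011 Y127.563 F2922
G01 X48.413 Y122.912 F2922
G01 X56.327 Y122.912 F2922
G01 X62.729 Y127.563 F2922
G01 X65.175 Y135.090 F2922
M5
G0 X240.436 Y58.696
M3 S849
G01 X236.247 Y71.590 F1069
G01 X225.279 Y79.558 F1069
G01 X211.721 Y79.558 F1069
G01 X200.753 Y71.590 F1069
G01 X196.564 Y58.696 F1069
G01 X200.753 Y45.802 F1069
G01 X211.721 Y37.834 F1069
G01 X225.279 Y37.834 F1069
G01 X236.247 Y45.802 F1069
G01 X240.436 Y58.696 F1069
M5
G0 X218.802 Y128.160
M3 S849
G01 X83.658 Y156.251 F1069
M5
G0 X251.703 Y126.433
M3 S849
G01 X246.165 Y105.607 F1069
G01 X246.057 Y87.240 F1069
G01 X251.378 Y71.334 F1069
G01 X262.130 Y57.887 F1069
G01 X278.312 Y46.901 F1069
M5
G0 X0.000 Y0.000

viewBox `0 0 298.077 176.865` with mm width/height → 1 unit = 1 mm. Flip: y_m = 176.865 − y_svg.

**Shape 1** — `<circle>` circle, stroke `#ff8800` → engrave (S350, F2922). Machine vertices: (65.175,135.090) → (62.729,142.617) → (56.327,147.268) → (48.413,147.268) → (42.011,142.617) → (39.565,135.090) → (42.011,127.563) → (48.413,122.912) → (56.327,122.912) → (62.729,127.563) → (65.175,135.090). Closed: final G1 returns to the first vertex.

**Shape 2** — `<circle>` circle, stroke `#ff00ff` → cut (S849, F1069). Machine vertices: (240.436,58.696) → (236.247,71.590) → (225.279,79.558) → (211.721,79.558) → (200.753,71.590) → (196.564,58.696) → (200.753,45.802) → (211.721,37.834) → (225.279,37.834) → (236.247,45.802) → (240.436,58.696). Closed: final G1 returns to the first vertex.

**Shape 3** — `<path>` line segment, stroke `#ff00ff` → cut (S849, F1069). Machine vertices: (218.802,128.160) → (83.658,156.251). Open path.

**Shape 4** — `<path>` quadratic bezier, stroke `#ff00ff` → cut (S849, F1069). Control points (SVG): P0=(251.703,50.432), P1=(231.070,105.573), P2=(278.312,129.964); sampled at t=k/5. Machine vertices: (251.703,126.433) → (246.165,105.607) → (246.057,87.240) → (251.378,71.334) → (262.130,57.887) → (278.312,46.901). Open path.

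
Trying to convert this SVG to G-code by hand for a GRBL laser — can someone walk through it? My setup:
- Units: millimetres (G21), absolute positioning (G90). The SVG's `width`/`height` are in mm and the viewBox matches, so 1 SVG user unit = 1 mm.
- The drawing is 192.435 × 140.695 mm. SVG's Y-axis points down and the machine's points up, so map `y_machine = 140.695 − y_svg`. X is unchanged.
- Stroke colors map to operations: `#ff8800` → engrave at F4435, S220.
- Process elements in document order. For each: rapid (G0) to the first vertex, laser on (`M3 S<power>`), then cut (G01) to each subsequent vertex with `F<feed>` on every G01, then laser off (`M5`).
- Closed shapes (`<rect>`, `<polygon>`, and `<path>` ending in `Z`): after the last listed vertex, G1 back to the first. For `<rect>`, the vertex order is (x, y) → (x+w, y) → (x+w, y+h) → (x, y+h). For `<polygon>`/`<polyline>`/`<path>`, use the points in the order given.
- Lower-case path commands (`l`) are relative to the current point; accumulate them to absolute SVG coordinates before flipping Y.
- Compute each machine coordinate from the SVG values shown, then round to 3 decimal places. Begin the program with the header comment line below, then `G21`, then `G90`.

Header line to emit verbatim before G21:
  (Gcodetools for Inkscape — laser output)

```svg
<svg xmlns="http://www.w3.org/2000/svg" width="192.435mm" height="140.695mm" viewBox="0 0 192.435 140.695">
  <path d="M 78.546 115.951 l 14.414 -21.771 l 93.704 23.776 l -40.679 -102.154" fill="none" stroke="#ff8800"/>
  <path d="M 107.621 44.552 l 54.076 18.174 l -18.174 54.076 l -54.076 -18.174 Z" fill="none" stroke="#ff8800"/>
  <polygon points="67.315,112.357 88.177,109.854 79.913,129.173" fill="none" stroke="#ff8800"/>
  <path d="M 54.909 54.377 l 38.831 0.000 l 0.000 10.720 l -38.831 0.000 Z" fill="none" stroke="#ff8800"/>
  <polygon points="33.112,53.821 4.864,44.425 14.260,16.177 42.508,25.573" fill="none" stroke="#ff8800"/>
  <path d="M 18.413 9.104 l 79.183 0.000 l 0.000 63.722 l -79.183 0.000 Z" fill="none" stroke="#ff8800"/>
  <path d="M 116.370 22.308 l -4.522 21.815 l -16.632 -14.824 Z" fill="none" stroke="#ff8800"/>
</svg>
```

(Gcodetools for Inkscape — laser output)
G21
G90
G0 X78.546 Y24.744
M3 S220
G01 X92.960 Y46.515 F4435
G01 X186.664 Y22.739 F4435
G01 X145.985 Y124.893 F4435
M5
G0 X107.621 Y96.143
M3 S220
G01 X161.697 Y77.969 F4435
G01 X143.523 Y23.893 F4435
G01 X89.447 Y42.067 F4435
G01 X107.621 Y96.143 F4435
M5
G0 X67.315 Y28.338
M3 S220
G01 X88.177 Y30.841 F4435
G01 X79.913 Y11.522 F4435
G01 X67.315 Y28.338 F4435
M5
G0 X54.909 Y86.318
M3 S220
G01 X93.740 Y86.318 F4435
G01 X93.740 Y75.598 F4435
G01 X54.909 Y75.598 F4435
G01 X54.909 Y86.318 F4435
M5
G0 X33.112 Y86.874
M3 S220
G01 X4.864 Y96.270 F4435
G01 X14.260 Y124.518 F4435
G01 X42.508 Y115.122 F4435
G01 X33.112 Y86.874 F4435
M5
G0 X18.413 Y131.591
M3 S220
G01 X97.596 Y131.591 F4435
G01 X97.596 Y67.869 F4435
G01 X18.413 Y67.869 F4435
G01 X18.413 Y131.591 F4435
M5
G0 X116.370 Y118.387
M3 S220
G01 X111.848 Y96.572 F4435
G01 X95.216 Y111.396 F4435
G01 X116.370 Y118.387 F4435
M5

1 u = 1 mm; y_m = 140.695 − y.

[1] `<path>` open polyline, #ff8800→engrave S220 F4435: (78.546,24.744) → (92.960,46.515) → (186.664,22.739) → (145.985,124.893)

[2] `<path>` regular polygon, #ff8800→engrave S220 F4435: (107.621,96.143) → (161.697,77.969) → (143.523,23.893) → (89.447,42.067) → (107.621,96.143) (closed)

[3] `<polygon>` regular polygon, #ff8800→engrave S220 F4435: (67.315,28.338) → (88.177,30.841) → (79.913,11.522) → (67.315,28.338) (closed)

[4] `<path>` rectangle, #ff8800→engrave S220 F4435: (54.909,86.318) → (93.740,86.318) → (93.740,75.598) → (54.909,75.598) → (54.909,86.318) (closed)

[5] `<polygon>` regular polygon, #ff8800→engrave S220 F4435: (33.112,86.874) → (4.864,96.270) → (14.260,124.518) → (42.508,115.122) → (33.112,86.874) (closed)

[6] `<path>` rectangle, #ff8800→engrave S220 F4435: (18.413,131.591) → (97.596,131.591) → (97.596,67.869) → (18.413,67.869) → (18.413,131.591) (closed)

[7] `<path>` regular polygon, #ff8800→engrave S220 F4435: (116.370,118.387) → (111.848,96.572) → (95.216,111.396) → (116.370,118.387) (closed)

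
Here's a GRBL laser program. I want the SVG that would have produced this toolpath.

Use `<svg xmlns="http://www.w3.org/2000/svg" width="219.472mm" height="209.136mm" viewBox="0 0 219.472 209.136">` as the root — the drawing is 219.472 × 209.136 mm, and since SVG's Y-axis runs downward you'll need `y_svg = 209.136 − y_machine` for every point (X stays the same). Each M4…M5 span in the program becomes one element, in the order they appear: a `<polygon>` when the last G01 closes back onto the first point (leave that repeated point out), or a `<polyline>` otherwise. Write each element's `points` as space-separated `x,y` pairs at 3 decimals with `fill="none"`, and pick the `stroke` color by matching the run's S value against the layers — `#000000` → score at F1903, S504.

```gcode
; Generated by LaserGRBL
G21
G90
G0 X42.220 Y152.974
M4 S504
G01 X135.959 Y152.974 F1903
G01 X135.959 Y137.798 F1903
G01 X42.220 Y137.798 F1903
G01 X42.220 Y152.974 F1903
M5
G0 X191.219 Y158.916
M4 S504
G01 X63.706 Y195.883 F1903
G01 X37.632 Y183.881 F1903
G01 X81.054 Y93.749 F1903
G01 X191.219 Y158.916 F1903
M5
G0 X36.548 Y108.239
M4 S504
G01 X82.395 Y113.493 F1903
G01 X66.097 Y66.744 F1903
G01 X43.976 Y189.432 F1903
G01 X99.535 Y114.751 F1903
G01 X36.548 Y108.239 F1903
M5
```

y_svg = 209.136 − y_m. Every run uses S504, so all elements get stroke `#000000` (score).

[1] closed run; points: 42.220,56.162 135.959,56.162 135.959,71.338 42.220,71.338

[2] closed run; points: 191.219,50.220 63.706,13.253 37.632,25.255 81.054,115.387

[3] closed run; points: 36.548,100.897 82.395,95.643 66.097,142.392 43.976,19.704 99.535,94.385

<svg xmlns="http://www.w3.org/2000/svg" width="219.472mm" height="209.136mm" viewBox="0 0 219.472 209.136">
  <polygon points="42.220,56.162 135.959,56.162 135.959,71.338 42.220,71.338" fill="none" stroke="#000000"/>
  <polygon points="191.219,50.220 63.706,13.253 37.632,25.255 81.054,115.387" fill="none" stroke="#000000"/>
  <polygon points="36.548,100.897 82.395,95.643 66.097,142.392 43.976,19.704 99.535,94.385" fill="none" stroke="#000000"/>
</svg>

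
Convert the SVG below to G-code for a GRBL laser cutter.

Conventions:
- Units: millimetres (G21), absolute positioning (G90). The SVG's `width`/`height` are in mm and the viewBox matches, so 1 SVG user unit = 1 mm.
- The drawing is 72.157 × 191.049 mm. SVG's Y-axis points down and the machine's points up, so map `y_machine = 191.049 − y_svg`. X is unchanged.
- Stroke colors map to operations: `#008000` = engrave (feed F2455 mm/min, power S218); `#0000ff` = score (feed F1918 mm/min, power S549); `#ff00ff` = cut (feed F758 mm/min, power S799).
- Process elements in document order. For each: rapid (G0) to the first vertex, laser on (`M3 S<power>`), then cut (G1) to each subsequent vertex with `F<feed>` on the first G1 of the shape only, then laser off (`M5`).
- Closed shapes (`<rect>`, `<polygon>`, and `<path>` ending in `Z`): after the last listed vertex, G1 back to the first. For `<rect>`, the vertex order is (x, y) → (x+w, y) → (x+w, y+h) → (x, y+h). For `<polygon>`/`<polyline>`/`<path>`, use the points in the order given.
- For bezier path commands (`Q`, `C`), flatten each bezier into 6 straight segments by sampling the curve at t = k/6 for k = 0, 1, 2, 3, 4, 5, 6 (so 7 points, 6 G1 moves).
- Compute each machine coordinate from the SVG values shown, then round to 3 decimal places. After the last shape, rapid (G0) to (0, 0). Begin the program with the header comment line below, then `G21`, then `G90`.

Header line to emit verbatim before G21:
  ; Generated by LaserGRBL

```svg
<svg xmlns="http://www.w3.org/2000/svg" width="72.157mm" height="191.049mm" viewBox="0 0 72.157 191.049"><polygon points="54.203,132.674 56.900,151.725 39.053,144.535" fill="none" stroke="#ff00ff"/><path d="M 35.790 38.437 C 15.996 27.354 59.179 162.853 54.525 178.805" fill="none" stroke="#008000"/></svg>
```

1 u = 1 mm; y_m = 191.049 − y.

[1] `<polygon>` regular polygon, #ff00ff→cut S799 F758: (54.203,58.375) → (56.900,39.324) → (39.053,46.514) → (54.203,58.375) (closed)

[2] `<path>` cubic bezier, #008000→engrave S218 F2455: (35.790,152.612) → (30.628,147.170) → (32.884,124.691) → (39.480,92.566) → (47.338,58.188) → (53.379,28.950) → (54.525,12.244)

; Generated by LaserGRBL
G21
G90
G0 X54.203 Y58.375
M3 S799
G1 X56.900 Y39.324 F758
G1 X39.053 Y46.514
G1 X54.203 Y58.375
M5
G0 X35.790 Y152.612
M3 S218
G1 X30.628 Y147.170 F2455
G1 X32.884 Y124.691
G1 X39.480 Y92.566
G1 X47.338 Y58.188
G1 X53.379 Y28.950
G1 X54.525 Y12.244
M5
G0 X0.000 Y0.000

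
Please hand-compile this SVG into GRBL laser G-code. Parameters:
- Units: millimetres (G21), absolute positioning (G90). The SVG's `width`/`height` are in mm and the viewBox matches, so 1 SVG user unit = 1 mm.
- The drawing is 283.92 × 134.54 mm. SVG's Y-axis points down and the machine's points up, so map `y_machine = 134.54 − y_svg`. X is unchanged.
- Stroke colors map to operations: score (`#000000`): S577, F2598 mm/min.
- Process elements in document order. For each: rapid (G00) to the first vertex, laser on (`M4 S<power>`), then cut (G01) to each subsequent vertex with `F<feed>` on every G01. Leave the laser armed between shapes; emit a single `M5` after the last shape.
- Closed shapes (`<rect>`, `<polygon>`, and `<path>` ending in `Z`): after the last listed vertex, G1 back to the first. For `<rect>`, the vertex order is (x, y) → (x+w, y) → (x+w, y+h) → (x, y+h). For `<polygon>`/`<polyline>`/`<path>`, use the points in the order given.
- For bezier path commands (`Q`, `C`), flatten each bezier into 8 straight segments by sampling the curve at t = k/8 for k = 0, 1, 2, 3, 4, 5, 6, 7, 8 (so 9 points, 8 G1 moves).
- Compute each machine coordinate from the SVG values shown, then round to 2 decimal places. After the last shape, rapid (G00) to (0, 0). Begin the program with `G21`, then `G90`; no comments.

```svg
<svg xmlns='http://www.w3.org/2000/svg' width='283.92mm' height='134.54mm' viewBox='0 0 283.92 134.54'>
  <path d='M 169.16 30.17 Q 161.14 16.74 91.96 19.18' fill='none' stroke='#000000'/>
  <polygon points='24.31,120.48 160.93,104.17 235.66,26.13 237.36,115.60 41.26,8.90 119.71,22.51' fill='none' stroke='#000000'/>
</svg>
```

Since the viewBox matches the mm dimensions, user units are millimetres directly. The only transform is the Y-flip y_m = 134.54 − y_svg.

Shape 1 is a quadratic bezier drawn with `<path>`. Its stroke #000000 means score at S577, F2598. After flipping Y the toolpath is (169.16,104.37) → (166.20,107.48) → (161.33,110.09) → (154.54,112.21) → (145.85,113.83) → (135.24,114.96) → (122.73,115.59) → (108.30,115.72) → (91.96,115.36).

Shape 2 is a closed polygon drawn with `<polygon>`. Its stroke #000000 means score at S577, F2598. After flipping Y the toolpath is (24.31,14.06) → (160.93,30.37) → (235.66,108.41) → (237.36,18.94) → (41.26,125.64) → (119.71,112.03) → (24.31,14.06), returning to the start.

G21
G90
G00 X169.16 Y104.37
M4 S577
G01 X166.20 Y107.48 F2598
G01 X161.33 Y110.09 F2598
G01 X154.54 Y112.21 F2598
G01 X145.85 Y113.83 F2598
G01 X135.24 Y114.96 F2598
G01 X122.73 Y115.59 F2598
G01 X108.30 Y115.72 F2598
G01 X91.96 Y115.36 F2598
G00 X24.31 Y14.06
M4 S577
G01 X160.93 Y30.37 F2598
G01 X235.66 Y108.41 F2598
G01 X237.36 Y18.94 F2598
G01 X41.26 Y125.64 F2598
G01 X119.71 Y112.03 F2598
G01 X24.31 Y14.06 F2598
M5
G00 X0.00 Y0.00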